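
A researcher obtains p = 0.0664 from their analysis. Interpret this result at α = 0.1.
Since p = 0.0664 < α = 0.1, reject H₀.
There is sufficient evidence to reject the null hypothesis; the result is statistically significant at the 0.1 level.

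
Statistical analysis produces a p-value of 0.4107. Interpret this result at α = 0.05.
Since p = 0.4107 > α = 0.05, fail to reject H₀.
There is insufficient evidence to reject the null hypothesis; the result is not statistically significant at the 0.05 level.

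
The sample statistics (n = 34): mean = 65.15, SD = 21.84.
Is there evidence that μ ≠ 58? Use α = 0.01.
One-sample t-test:
H₀: μ = 58
H₁: μ ≠ 58
df = n - 1 = 33
t = (x̄ - μ₀) / (s/√n) = (65.15 - 58) / (21.84/√34) = 1.909
p-value = 0.0650

Since p-value > α = 0.01, we fail to reject H₀.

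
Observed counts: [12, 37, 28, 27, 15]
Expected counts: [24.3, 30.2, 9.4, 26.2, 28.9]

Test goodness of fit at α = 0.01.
Chi-square goodness of fit test:
H₀: observed counts match expected distribution
H₁: observed counts differ from expected distribution
df = k - 1 = 4
χ² = Σ(O - E)²/E
   = (12 - 24.3)²/24.3 + (37 - 30.2)²/30.2 + (28 - 9.4)²/9.4 + (27 - 26.2)²/26.2 + (15 - 28.9)²/28.9
   = 6.226 + 1.531 + 36.804 + 0.024 + 6.685
   = 51.27
p-value < 0.0001

Since p-value < α = 0.01, we reject H₀.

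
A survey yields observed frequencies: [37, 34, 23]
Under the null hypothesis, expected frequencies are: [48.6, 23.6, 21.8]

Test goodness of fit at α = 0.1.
Chi-square goodness of fit test:
H₀: observed counts match expected distribution
H₁: observed counts differ from expected distribution
df = k - 1 = 2
χ² = Σ(O - E)²/E
   = (37 - 48.6)²/48.6 + (34 - 23.6)²/23.6 + (23 - 21.8)²/21.8
   = 2.769 + 4.583 + 0.066
   = 7.42
p-value = 0.0245

Since p-value < α = 0.1, we reject H₀.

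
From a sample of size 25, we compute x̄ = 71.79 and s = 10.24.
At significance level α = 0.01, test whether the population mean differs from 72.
One-sample t-test:
H₀: μ = 72
H₁: μ ≠ 72
df = n - 1 = 24
t = (x̄ - μ₀) / (s/√n) = (71.79 - 72) / (10.24/√25) = -0.103
p-value = 0.9192

Since p-value > α = 0.01, we fail to reject H₀.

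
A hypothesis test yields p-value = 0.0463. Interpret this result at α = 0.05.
Since p = 0.0463 < α = 0.05, reject H₀.
There is sufficient evidence to reject the null hypothesis; the result is statistically significant at the 0.05 level.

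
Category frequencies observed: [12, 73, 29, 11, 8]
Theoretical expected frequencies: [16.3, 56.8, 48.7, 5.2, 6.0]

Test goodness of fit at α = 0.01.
Chi-square goodness of fit test:
H₀: observed counts match expected distribution
H₁: observed counts differ from expected distribution
df = k - 1 = 4
χ² = Σ(O - E)²/E
   = (12 - 16.3)²/16.3 + (73 - 56.8)²/56.8 + (29 - 48.7)²/48.7 + (11 - 5.2)²/5.2 + (8 - 6.0)²/6.0
   = 1.134 + 4.620 + 7.969 + 6.469 + 0.667
   = 20.86
p-value = 0.0003

Since p-value < α = 0.01, we reject H₀.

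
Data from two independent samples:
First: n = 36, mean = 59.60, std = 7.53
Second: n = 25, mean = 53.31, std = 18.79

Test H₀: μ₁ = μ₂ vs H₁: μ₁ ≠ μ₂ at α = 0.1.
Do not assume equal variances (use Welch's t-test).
Welch's two-sample t-test:
H₀: μ₁ = μ₂
H₁: μ₁ ≠ μ₂
s₁²/n₁ = 7.53²/36 = 1.5750,  s₂²/n₂ = 18.79²/25 = 14.1226
SE = √(s₁²/n₁ + s₂²/n₂) = √(1.5750 + 14.1226) = 3.9620
df (Welch-Satterthwaite) = (s₁²/n₁ + s₂²/n₂)² / [(s₁²/n₁)²/(n₁-1) + (s₂²/n₂)²/(n₂-1)] ≈ 29.40
t = (x̄₁ - x̄₂) / SE = (59.60 - 53.31) / 3.9620 = 6.29 / 3.9620 = 1.588
p-value = 0.1231

Since p-value > α = 0.1, we fail to reject H₀.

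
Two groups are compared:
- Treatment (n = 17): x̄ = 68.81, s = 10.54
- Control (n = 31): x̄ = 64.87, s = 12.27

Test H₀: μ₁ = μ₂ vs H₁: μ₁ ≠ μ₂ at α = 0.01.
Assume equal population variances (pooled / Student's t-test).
Student's two-sample t-test (equal variances):
H₀: μ₁ = μ₂
H₁: μ₁ ≠ μ₂
df = n₁ + n₂ - 2 = 46
Pooled variance s_p² = [(n₁-1)s₁² + (n₂-1)s₂²] / (n₁ + n₂ - 2) = [(16)(10.54²) + (30)(12.27²)] / 46 = 136.8272
SE = √(s_p²(1/n₁ + 1/n₂)) = √(136.8272 × (1/17 + 1/31)) = 3.5302
t = (x̄₁ - x̄₂) / SE = (68.81 - 64.87) / 3.5302 = 3.94 / 3.5302 = 1.116
p-value = 0.2702

Since p-value > α = 0.01, we fail to reject H₀.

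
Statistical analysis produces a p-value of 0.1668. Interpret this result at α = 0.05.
Since p = 0.1668 > α = 0.05, fail to reject H₀.
There is insufficient evidence to reject the null hypothesis; the result is not statistically significant at the 0.05 level.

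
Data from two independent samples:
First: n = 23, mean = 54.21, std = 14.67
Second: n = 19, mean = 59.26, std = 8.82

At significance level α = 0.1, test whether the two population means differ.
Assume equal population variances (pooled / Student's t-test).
Student's two-sample t-test (equal variances):
H₀: μ₁ = μ₂
H₁: μ₁ ≠ μ₂
df = n₁ + n₂ - 2 = 40
Pooled variance s_p² = [(n₁-1)s₁² + (n₂-1)s₂²] / (n₁ + n₂ - 2) = [(22)(14.67²) + (18)(8.82²)] / 40 = 153.3715
SE = √(s_p²(1/n₁ + 1/n₂)) = √(153.3715 × (1/23 + 1/19)) = 3.8393
t = (x̄₁ - x̄₂) / SE = (54.21 - 59.26) / 3.8393 = -5.05 / 3.8393 = -1.315
p-value = 0.1959

Since p-value > α = 0.1, we fail to reject H₀.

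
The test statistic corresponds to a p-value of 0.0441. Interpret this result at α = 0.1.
Since p = 0.0441 < α = 0.1, reject H₀.
There is sufficient evidence to reject the null hypothesis; the result is statistically significant at the 0.1 level.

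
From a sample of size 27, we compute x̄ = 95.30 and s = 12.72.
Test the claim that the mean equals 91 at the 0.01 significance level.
One-sample t-test:
H₀: μ = 91
H₁: μ ≠ 91
df = n - 1 = 26
t = (x̄ - μ₀) / (s/√n) = (95.30 - 91) / (12.72/√27) = 1.757
p-value = 0.0908

Since p-value > α = 0.01, we fail to reject H₀.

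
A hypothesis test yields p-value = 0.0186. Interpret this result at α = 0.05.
Since p = 0.0186 < α = 0.05, reject H₀.
There is sufficient evidence to reject the null hypothesis; the result is statistically significant at the 0.05 level.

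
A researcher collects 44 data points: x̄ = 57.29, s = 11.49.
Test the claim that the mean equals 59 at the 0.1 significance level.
One-sample t-test:
H₀: μ = 59
H₁: μ ≠ 59
df = n - 1 = 43
t = (x̄ - μ₀) / (s/√n) = (57.29 - 59) / (11.49/√44) = -0.987
p-value = 0.3291

Since p-value > α = 0.1, we fail to reject H₀.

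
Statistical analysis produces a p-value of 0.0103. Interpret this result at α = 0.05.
Since p = 0.0103 < α = 0.05, reject H₀.
There is sufficient evidence to reject the null hypothesis; the result is statistically significant at the 0.05 level.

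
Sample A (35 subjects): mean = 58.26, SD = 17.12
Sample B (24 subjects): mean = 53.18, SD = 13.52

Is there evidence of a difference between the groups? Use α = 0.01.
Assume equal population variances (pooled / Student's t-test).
Student's two-sample t-test (equal variances):
H₀: μ₁ = μ₂
H₁: μ₁ ≠ μ₂
df = n₁ + n₂ - 2 = 57
Pooled variance s_p² = [(n₁-1)s₁² + (n₂-1)s₂²] / (n₁ + n₂ - 2) = [(34)(17.12²) + (23)(13.52²)] / 57 = 248.5858
SE = √(s_p²(1/n₁ + 1/n₂)) = √(248.5858 × (1/35 + 1/24)) = 4.1785
t = (x̄₁ - x̄₂) / SE = (58.26 - 53.18) / 4.1785 = 5.08 / 4.1785 = 1.216
p-value = 0.2291

Since p-value > α = 0.01, we fail to reject H₀.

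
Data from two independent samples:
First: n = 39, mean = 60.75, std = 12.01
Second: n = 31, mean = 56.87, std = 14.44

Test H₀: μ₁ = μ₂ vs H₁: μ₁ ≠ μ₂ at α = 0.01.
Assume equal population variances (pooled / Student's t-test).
Student's two-sample t-test (equal variances):
H₀: μ₁ = μ₂
H₁: μ₁ ≠ μ₂
df = n₁ + n₂ - 2 = 68
Pooled variance s_p² = [(n₁-1)s₁² + (n₂-1)s₂²] / (n₁ + n₂ - 2) = [(38)(12.01²) + (30)(14.44²)] / 68 = 172.5961
SE = √(s_p²(1/n₁ + 1/n₂)) = √(172.5961 × (1/39 + 1/31)) = 3.1612
t = (x̄₁ - x̄₂) / SE = (60.75 - 56.87) / 3.1612 = 3.88 / 3.1612 = 1.227
p-value = 0.2239

Since p-value > α = 0.01, we fail to reject H₀.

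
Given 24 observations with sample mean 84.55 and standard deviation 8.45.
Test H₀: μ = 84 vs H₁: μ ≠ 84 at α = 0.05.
One-sample t-test:
H₀: μ = 84
H₁: μ ≠ 84
df = n - 1 = 23
t = (x̄ - μ₀) / (s/√n) = (84.55 - 84) / (8.45/√24) = 0.319
p-value = 0.7527

Since p-value > α = 0.05, we fail to reject H₀.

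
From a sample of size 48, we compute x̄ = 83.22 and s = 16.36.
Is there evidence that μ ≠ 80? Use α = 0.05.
One-sample t-test:
H₀: μ = 80
H₁: μ ≠ 80
df = n - 1 = 47
t = (x̄ - μ₀) / (s/√n) = (83.22 - 80) / (16.36/√48) = 1.364
p-value = 0.1792

Since p-value > α = 0.05, we fail to reject H₀.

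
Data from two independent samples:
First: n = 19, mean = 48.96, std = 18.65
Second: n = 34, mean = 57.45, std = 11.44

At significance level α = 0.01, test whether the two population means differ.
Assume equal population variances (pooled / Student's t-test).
Student's two-sample t-test (equal variances):
H₀: μ₁ = μ₂
H₁: μ₁ ≠ μ₂
df = n₁ + n₂ - 2 = 51
Pooled variance s_p² = [(n₁-1)s₁² + (n₂-1)s₂²] / (n₁ + n₂ - 2) = [(18)(18.65²) + (33)(11.44²)] / 51 = 207.4438
SE = √(s_p²(1/n₁ + 1/n₂)) = √(207.4438 × (1/19 + 1/34)) = 4.1255
t = (x̄₁ - x̄₂) / SE = (48.96 - 57.45) / 4.1255 = -8.49 / 4.1255 = -2.058
p-value = 0.0447

Since p-value > α = 0.01, we fail to reject H₀.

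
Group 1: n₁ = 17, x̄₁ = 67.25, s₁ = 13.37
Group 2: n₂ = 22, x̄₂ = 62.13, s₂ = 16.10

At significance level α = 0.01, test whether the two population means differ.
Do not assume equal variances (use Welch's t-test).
Welch's two-sample t-test:
H₀: μ₁ = μ₂
H₁: μ₁ ≠ μ₂
s₁²/n₁ = 13.37²/17 = 10.5151,  s₂²/n₂ = 16.10²/22 = 11.7823
SE = √(s₁²/n₁ + s₂²/n₂) = √(10.5151 + 11.7823) = 4.7220
df (Welch-Satterthwaite) = (s₁²/n₁ + s₂²/n₂)² / [(s₁²/n₁)²/(n₁-1) + (s₂²/n₂)²/(n₂-1)] ≈ 36.77
t = (x̄₁ - x̄₂) / SE = (67.25 - 62.13) / 4.7220 = 5.12 / 4.7220 = 1.084
p-value = 0.2853

Since p-value > α = 0.01, we fail to reject H₀.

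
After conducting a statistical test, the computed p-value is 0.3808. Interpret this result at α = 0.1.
Since p = 0.3808 > α = 0.1, fail to reject H₀.
There is insufficient evidence to reject the null hypothesis; the result is not statistically significant at the 0.1 level.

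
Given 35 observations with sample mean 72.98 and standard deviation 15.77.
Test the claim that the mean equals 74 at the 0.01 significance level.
One-sample t-test:
H₀: μ = 74
H₁: μ ≠ 74
df = n - 1 = 34
t = (x̄ - μ₀) / (s/√n) = (72.98 - 74) / (15.77/√35) = -0.383
p-value = 0.7044

Since p-value > α = 0.01, we fail to reject H₀.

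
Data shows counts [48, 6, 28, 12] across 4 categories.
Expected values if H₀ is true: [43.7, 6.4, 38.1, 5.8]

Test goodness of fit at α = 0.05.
Chi-square goodness of fit test:
H₀: observed counts match expected distribution
H₁: observed counts differ from expected distribution
df = k - 1 = 3
χ² = Σ(O - E)²/E
   = (48 - 43.7)²/43.7 + (6 - 6.4)²/6.4 + (28 - 38.1)²/38.1 + (12 - 5.8)²/5.8
   = 0.423 + 0.025 + 2.677 + 6.628
   = 9.75
p-value = 0.0208

Since p-value < α = 0.05, we reject H₀.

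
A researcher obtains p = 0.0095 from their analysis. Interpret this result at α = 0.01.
Since p = 0.0095 < α = 0.01, reject H₀.
There is sufficient evidence to reject the null hypothesis; the result is statistically significant at the 0.01 level.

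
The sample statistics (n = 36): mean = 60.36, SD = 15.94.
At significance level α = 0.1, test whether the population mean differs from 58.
One-sample t-test:
H₀: μ = 58
H₁: μ ≠ 58
df = n - 1 = 35
t = (x̄ - μ₀) / (s/√n) = (60.36 - 58) / (15.94/√36) = 0.888
p-value = 0.3804

Since p-value > α = 0.1, we fail to reject H₀.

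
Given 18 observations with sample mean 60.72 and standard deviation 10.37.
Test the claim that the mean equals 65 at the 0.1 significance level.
One-sample t-test:
H₀: μ = 65
H₁: μ ≠ 65
df = n - 1 = 17
t = (x̄ - μ₀) / (s/√n) = (60.72 - 65) / (10.37/√18) = -1.751
p-value = 0.0980

Since p-value < α = 0.1, we reject H₀.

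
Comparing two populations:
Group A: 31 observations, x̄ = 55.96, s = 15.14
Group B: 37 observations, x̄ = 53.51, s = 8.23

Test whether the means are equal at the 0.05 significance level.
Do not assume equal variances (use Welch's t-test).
Welch's two-sample t-test:
H₀: μ₁ = μ₂
H₁: μ₁ ≠ μ₂
s₁²/n₁ = 15.14²/31 = 7.3942,  s₂²/n₂ = 8.23²/37 = 1.8306
SE = √(s₁²/n₁ + s₂²/n₂) = √(7.3942 + 1.8306) = 3.0372
df (Welch-Satterthwaite) = (s₁²/n₁ + s₂²/n₂)² / [(s₁²/n₁)²/(n₁-1) + (s₂²/n₂)²/(n₂-1)] ≈ 44.42
t = (x̄₁ - x̄₂) / SE = (55.96 - 53.51) / 3.0372 = 2.45 / 3.0372 = 0.807
p-value = 0.4242

Since p-value > α = 0.05, we fail to reject H₀.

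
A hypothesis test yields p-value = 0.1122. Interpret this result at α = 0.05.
Since p = 0.1122 > α = 0.05, fail to reject H₀.
There is insufficient evidence to reject the null hypothesis; the result is not statistically significant at the 0.05 level.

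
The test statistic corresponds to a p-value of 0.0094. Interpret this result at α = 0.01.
Since p = 0.0094 < α = 0.01, reject H₀.
There is sufficient evidence to reject the null hypothesis; the result is statistically significant at the 0.01 level.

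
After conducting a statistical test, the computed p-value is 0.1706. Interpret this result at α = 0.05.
Since p = 0.1706 > α = 0.05, fail to reject H₀.
There is insufficient evidence to reject the null hypothesis; the result is not statistically significant at the 0.05 level.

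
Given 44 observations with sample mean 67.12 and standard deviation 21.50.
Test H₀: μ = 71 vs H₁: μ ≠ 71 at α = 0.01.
One-sample t-test:
H₀: μ = 71
H₁: μ ≠ 71
df = n - 1 = 43
t = (x̄ - μ₀) / (s/√n) = (67.12 - 71) / (21.50/√44) = -1.197
p-value = 0.2378

Since p-value > α = 0.01, we fail to reject H₀.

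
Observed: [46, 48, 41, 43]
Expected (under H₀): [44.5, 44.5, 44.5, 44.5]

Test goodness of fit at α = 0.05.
Chi-square goodness of fit test:
H₀: observed counts match expected distribution
H₁: observed counts differ from expected distribution
df = k - 1 = 3
χ² = Σ(O - E)²/E
   = (46 - 44.5)²/44.5 + (48 - 44.5)²/44.5 + (41 - 44.5)²/44.5 + (43 - 44.5)²/44.5
   = 0.051 + 0.275 + 0.275 + 0.051
   = 0.65
p-value = 0.8845

Since p-value > α = 0.05, we fail to reject H₀.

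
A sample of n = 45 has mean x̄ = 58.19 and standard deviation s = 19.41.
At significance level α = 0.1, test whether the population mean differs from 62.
One-sample t-test:
H₀: μ = 62
H₁: μ ≠ 62
df = n - 1 = 44
t = (x̄ - μ₀) / (s/√n) = (58.19 - 62) / (19.41/√45) = -1.317
p-value = 0.1947

Since p-value > α = 0.1, we fail to reject H₀.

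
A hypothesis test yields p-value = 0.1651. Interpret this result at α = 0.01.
Since p = 0.1651 > α = 0.01, fail to reject H₀.
There is insufficient evidence to reject the null hypothesis; the result is not statistically significant at the 0.01 level.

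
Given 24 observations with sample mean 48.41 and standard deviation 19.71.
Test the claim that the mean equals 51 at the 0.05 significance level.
One-sample t-test:
H₀: μ = 51
H₁: μ ≠ 51
df = n - 1 = 23
t = (x̄ - μ₀) / (s/√n) = (48.41 - 51) / (19.71/√24) = -0.644
p-value = 0.5261

Since p-value > α = 0.05, we fail to reject H₀.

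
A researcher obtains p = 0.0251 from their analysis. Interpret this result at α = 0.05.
Since p = 0.0251 < α = 0.05, reject H₀.
There is sufficient evidence to reject the null hypothesis; the result is statistically significant at the 0.05 level.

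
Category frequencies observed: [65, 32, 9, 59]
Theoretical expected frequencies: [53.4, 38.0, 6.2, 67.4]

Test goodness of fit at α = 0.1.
Chi-square goodness of fit test:
H₀: observed counts match expected distribution
H₁: observed counts differ from expected distribution
df = k - 1 = 3
χ² = Σ(O - E)²/E
   = (65 - 53.4)²/53.4 + (32 - 38.0)²/38.0 + (9 - 6.2)²/6.2 + (59 - 67.4)²/67.4
   = 2.520 + 0.947 + 1.265 + 1.047
   = 5.78
p-value = 0.1229

Since p-value > α = 0.1, we fail to reject H₀.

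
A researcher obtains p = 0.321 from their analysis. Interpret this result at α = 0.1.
Since p = 0.321 > α = 0.1, fail to reject H₀.
There is insufficient evidence to reject the null hypothesis; the result is not statistically significant at the 0.1 level.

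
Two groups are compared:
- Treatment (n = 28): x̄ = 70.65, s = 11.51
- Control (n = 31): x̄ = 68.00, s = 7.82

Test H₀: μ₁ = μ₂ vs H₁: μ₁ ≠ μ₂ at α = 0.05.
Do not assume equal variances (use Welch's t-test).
Welch's two-sample t-test:
H₀: μ₁ = μ₂
H₁: μ₁ ≠ μ₂
s₁²/n₁ = 11.51²/28 = 4.7314,  s₂²/n₂ = 7.82²/31 = 1.9727
SE = √(s₁²/n₁ + s₂²/n₂) = √(4.7314 + 1.9727) = 2.5892
df (Welch-Satterthwaite) = (s₁²/n₁ + s₂²/n₂)² / [(s₁²/n₁)²/(n₁-1) + (s₂²/n₂)²/(n₂-1)] ≈ 46.87
t = (x̄₁ - x̄₂) / SE = (70.65 - 68.00) / 2.5892 = 2.65 / 2.5892 = 1.023
p-value = 0.3113

Since p-value > α = 0.05, we fail to reject H₀.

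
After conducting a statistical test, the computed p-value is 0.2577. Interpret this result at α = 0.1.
Since p = 0.2577 > α = 0.1, fail to reject H₀.
There is insufficient evidence to reject the null hypothesis; the result is not statistically significant at the 0.1 level.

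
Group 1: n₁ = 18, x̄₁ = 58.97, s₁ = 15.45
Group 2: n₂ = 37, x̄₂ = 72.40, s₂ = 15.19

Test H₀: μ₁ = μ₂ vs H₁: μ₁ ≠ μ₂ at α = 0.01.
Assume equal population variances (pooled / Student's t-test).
Student's two-sample t-test (equal variances):
H₀: μ₁ = μ₂
H₁: μ₁ ≠ μ₂
df = n₁ + n₂ - 2 = 53
Pooled variance s_p² = [(n₁-1)s₁² + (n₂-1)s₂²] / (n₁ + n₂ - 2) = [(17)(15.45²) + (36)(15.19²)] / 53 = 233.2914
SE = √(s_p²(1/n₁ + 1/n₂)) = √(233.2914 × (1/18 + 1/37)) = 4.3893
t = (x̄₁ - x̄₂) / SE = (58.97 - 72.40) / 4.3893 = -13.43 / 4.3893 = -3.060
p-value = 0.0035

Since p-value < α = 0.01, we reject H₀.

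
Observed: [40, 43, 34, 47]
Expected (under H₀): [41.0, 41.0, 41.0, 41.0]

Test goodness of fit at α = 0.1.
Chi-square goodness of fit test:
H₀: observed counts match expected distribution
H₁: observed counts differ from expected distribution
df = k - 1 = 3
χ² = Σ(O - E)²/E
   = (40 - 41.0)²/41.0 + (43 - 41.0)²/41.0 + (34 - 41.0)²/41.0 + (47 - 41.0)²/41.0
   = 0.024 + 0.098 + 1.195 + 0.878
   = 2.20
p-value = 0.5329

Since p-value > α = 0.1, we fail to reject H₀.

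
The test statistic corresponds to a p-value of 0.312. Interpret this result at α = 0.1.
Since p = 0.312 > α = 0.1, fail to reject H₀.
There is insufficient evidence to reject the null hypothesis; the result is not statistically significant at the 0.1 level.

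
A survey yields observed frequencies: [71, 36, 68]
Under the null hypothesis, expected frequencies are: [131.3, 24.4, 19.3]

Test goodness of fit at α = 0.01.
Chi-square goodness of fit test:
H₀: observed counts match expected distribution
H₁: observed counts differ from expected distribution
df = k - 1 = 2
χ² = Σ(O - E)²/E
   = (71 - 131.3)²/131.3 + (36 - 24.4)²/24.4 + (68 - 19.3)²/19.3
   = 27.693 + 5.515 + 122.885
   = 156.09
p-value < 0.0001

Since p-value < α = 0.01, we reject H₀.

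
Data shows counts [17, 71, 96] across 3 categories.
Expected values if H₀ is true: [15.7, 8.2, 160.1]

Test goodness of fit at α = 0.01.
Chi-square goodness of fit test:
H₀: observed counts match expected distribution
H₁: observed counts differ from expected distribution
df = k - 1 = 2
χ² = Σ(O - E)²/E
   = (17 - 15.7)²/15.7 + (71 - 8.2)²/8.2 + (96 - 160.1)²/160.1
   = 0.108 + 480.956 + 25.664
   = 506.73
p-value < 0.0001

Since p-value < α = 0.01, we reject H₀.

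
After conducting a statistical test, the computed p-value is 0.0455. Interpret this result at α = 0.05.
Since p = 0.0455 < α = 0.05, reject H₀.
There is sufficient evidence to reject the null hypothesis; the result is statistically significant at the 0.05 level.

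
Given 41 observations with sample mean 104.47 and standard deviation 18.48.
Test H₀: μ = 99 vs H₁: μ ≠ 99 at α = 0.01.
One-sample t-test:
H₀: μ = 99
H₁: μ ≠ 99
df = n - 1 = 40
t = (x̄ - μ₀) / (s/√n) = (104.47 - 99) / (18.48/√41) = 1.895
p-value = 0.0653

Since p-value > α = 0.01, we fail to reject H₀.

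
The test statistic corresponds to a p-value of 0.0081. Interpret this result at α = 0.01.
Since p = 0.0081 < α = 0.01, reject H₀.
There is sufficient evidence to reject the null hypothesis; the result is statistically significant at the 0.01 level.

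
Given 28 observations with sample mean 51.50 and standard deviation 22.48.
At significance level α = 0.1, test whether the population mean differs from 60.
One-sample t-test:
H₀: μ = 60
H₁: μ ≠ 60
df = n - 1 = 27
t = (x̄ - μ₀) / (s/√n) = (51.50 - 60) / (22.48/√28) = -2.001
p-value = 0.0556

Since p-value < α = 0.1, we reject H₀.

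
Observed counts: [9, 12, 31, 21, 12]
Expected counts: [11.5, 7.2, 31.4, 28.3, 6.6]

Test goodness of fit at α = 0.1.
Chi-square goodness of fit test:
H₀: observed counts match expected distribution
H₁: observed counts differ from expected distribution
df = k - 1 = 4
χ² = Σ(O - E)²/E
   = (9 - 11.5)²/11.5 + (12 - 7.2)²/7.2 + (31 - 31.4)²/31.4 + (21 - 28.3)²/28.3 + (12 - 6.6)²/6.6
   = 0.543 + 3.200 + 0.005 + 1.883 + 4.418
   = 10.05
p-value = 0.0396

Since p-value < α = 0.1, we reject H₀.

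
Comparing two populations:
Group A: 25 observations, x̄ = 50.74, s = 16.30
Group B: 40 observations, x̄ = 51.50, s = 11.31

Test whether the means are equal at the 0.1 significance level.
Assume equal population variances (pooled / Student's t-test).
Student's two-sample t-test (equal variances):
H₀: μ₁ = μ₂
H₁: μ₁ ≠ μ₂
df = n₁ + n₂ - 2 = 63
Pooled variance s_p² = [(n₁-1)s₁² + (n₂-1)s₂²] / (n₁ + n₂ - 2) = [(24)(16.30²) + (39)(11.31²)] / 63 = 180.4014
SE = √(s_p²(1/n₁ + 1/n₂)) = √(180.4014 × (1/25 + 1/40)) = 3.4243
t = (x̄₁ - x̄₂) / SE = (50.74 - 51.50) / 3.4243 = -0.76 / 3.4243 = -0.222
p-value = 0.8251

Since p-value > α = 0.1, we fail to reject H₀.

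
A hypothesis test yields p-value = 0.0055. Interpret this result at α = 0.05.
Since p = 0.0055 < α = 0.05, reject H₀.
There is sufficient evidence to reject the null hypothesis; the result is statistically significant at the 0.05 level.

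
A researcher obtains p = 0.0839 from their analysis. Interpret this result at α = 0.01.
Since p = 0.0839 > α = 0.01, fail to reject H₀.
There is insufficient evidence to reject the null hypothesis; the result is not statistically significant at the 0.01 level.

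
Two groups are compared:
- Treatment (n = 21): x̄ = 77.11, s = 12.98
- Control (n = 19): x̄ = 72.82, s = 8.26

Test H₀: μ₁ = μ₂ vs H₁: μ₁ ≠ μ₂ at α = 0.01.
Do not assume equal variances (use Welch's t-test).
Welch's two-sample t-test:
H₀: μ₁ = μ₂
H₁: μ₁ ≠ μ₂
s₁²/n₁ = 12.98²/21 = 8.0229,  s₂²/n₂ = 8.26²/19 = 3.5909
SE = √(s₁²/n₁ + s₂²/n₂) = √(8.0229 + 3.5909) = 3.4079
df (Welch-Satterthwaite) = (s₁²/n₁ + s₂²/n₂)² / [(s₁²/n₁)²/(n₁-1) + (s₂²/n₂)²/(n₂-1)] ≈ 34.28
t = (x̄₁ - x̄₂) / SE = (77.11 - 72.82) / 3.4079 = 4.29 / 3.4079 = 1.259
p-value = 0.2166

Since p-value > α = 0.01, we fail to reject H₀.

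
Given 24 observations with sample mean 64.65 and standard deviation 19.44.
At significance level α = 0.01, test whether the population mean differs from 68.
One-sample t-test:
H₀: μ = 68
H₁: μ ≠ 68
df = n - 1 = 23
t = (x̄ - μ₀) / (s/√n) = (64.65 - 68) / (19.44/√24) = -0.844
p-value = 0.4072

Since p-value > α = 0.01, we fail to reject H₀.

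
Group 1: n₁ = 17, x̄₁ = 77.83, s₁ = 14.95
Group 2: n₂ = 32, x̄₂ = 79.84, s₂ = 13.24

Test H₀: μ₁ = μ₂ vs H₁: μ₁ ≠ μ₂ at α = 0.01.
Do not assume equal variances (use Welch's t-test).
Welch's two-sample t-test:
H₀: μ₁ = μ₂
H₁: μ₁ ≠ μ₂
s₁²/n₁ = 14.95²/17 = 13.1472,  s₂²/n₂ = 13.24²/32 = 5.4781
SE = √(s₁²/n₁ + s₂²/n₂) = √(13.1472 + 5.4781) = 4.3157
df (Welch-Satterthwaite) = (s₁²/n₁ + s₂²/n₂)² / [(s₁²/n₁)²/(n₁-1) + (s₂²/n₂)²/(n₂-1)] ≈ 29.47
t = (x̄₁ - x̄₂) / SE = (77.83 - 79.84) / 4.3157 = -2.01 / 4.3157 = -0.466
p-value = 0.6448

Since p-value > α = 0.01, we fail to reject H₀.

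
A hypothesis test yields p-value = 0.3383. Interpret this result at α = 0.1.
Since p = 0.3383 > α = 0.1, fail to reject H₀.
There is insufficient evidence to reject the null hypothesis; the result is not statistically significant at the 0.1 level.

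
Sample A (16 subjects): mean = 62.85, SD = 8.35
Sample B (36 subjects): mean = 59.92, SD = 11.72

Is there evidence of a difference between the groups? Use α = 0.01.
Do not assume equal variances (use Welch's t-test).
Welch's two-sample t-test:
H₀: μ₁ = μ₂
H₁: μ₁ ≠ μ₂
s₁²/n₁ = 8.35²/16 = 4.3577,  s₂²/n₂ = 11.72²/36 = 3.8155
SE = √(s₁²/n₁ + s₂²/n₂) = √(4.3577 + 3.8155) = 2.8589
df (Welch-Satterthwaite) = (s₁²/n₁ + s₂²/n₂)² / [(s₁²/n₁)²/(n₁-1) + (s₂²/n₂)²/(n₂-1)] ≈ 39.72
t = (x̄₁ - x̄₂) / SE = (62.85 - 59.92) / 2.8589 = 2.93 / 2.8589 = 1.025
p-value = 0.3116

Since p-value > α = 0.01, we fail to reject H₀.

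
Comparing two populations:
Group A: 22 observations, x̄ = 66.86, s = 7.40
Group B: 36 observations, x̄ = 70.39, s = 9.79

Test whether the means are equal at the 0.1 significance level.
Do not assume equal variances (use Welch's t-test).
Welch's two-sample t-test:
H₀: μ₁ = μ₂
H₁: μ₁ ≠ μ₂
s₁²/n₁ = 7.40²/22 = 2.4891,  s₂²/n₂ = 9.79²/36 = 2.6623
SE = √(s₁²/n₁ + s₂²/n₂) = √(2.4891 + 2.6623) = 2.2697
df (Welch-Satterthwaite) = (s₁²/n₁ + s₂²/n₂)² / [(s₁²/n₁)²/(n₁-1) + (s₂²/n₂)²/(n₂-1)] ≈ 53.34
t = (x̄₁ - x̄₂) / SE = (66.86 - 70.39) / 2.2697 = -3.53 / 2.2697 = -1.555
p-value = 0.1258

Since p-value > α = 0.1, we fail to reject H₀.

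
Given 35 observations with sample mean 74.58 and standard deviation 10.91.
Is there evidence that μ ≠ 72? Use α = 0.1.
One-sample t-test:
H₀: μ = 72
H₁: μ ≠ 72
df = n - 1 = 34
t = (x̄ - μ₀) / (s/√n) = (74.58 - 72) / (10.91/√35) = 1.399
p-value = 0.1709

Since p-value > α = 0.1, we fail to reject H₀.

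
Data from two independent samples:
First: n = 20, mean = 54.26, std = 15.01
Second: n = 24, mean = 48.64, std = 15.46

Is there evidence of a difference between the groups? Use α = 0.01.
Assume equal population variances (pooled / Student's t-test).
Student's two-sample t-test (equal variances):
H₀: μ₁ = μ₂
H₁: μ₁ ≠ μ₂
df = n₁ + n₂ - 2 = 42
Pooled variance s_p² = [(n₁-1)s₁² + (n₂-1)s₂²] / (n₁ + n₂ - 2) = [(19)(15.01²) + (23)(15.46²)] / 42 = 232.8088
SE = √(s_p²(1/n₁ + 1/n₂)) = √(232.8088 × (1/20 + 1/24)) = 4.6196
t = (x̄₁ - x̄₂) / SE = (54.26 - 48.64) / 4.6196 = 5.62 / 4.6196 = 1.217
p-value = 0.2306

Since p-value > α = 0.01, we fail to reject H₀.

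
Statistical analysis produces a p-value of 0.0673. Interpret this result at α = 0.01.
Since p = 0.0673 > α = 0.01, fail to reject H₀.
There is insufficient evidence to reject the null hypothesis; the result is not statistically significant at the 0.01 level.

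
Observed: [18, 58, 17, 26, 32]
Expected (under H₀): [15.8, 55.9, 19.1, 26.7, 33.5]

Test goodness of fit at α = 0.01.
Chi-square goodness of fit test:
H₀: observed counts match expected distribution
H₁: observed counts differ from expected distribution
df = k - 1 = 4
χ² = Σ(O - E)²/E
   = (18 - 15.8)²/15.8 + (58 - 55.9)²/55.9 + (17 - 19.1)²/19.1 + (26 - 26.7)²/26.7 + (32 - 33.5)²/33.5
   = 0.306 + 0.079 + 0.231 + 0.018 + 0.067
   = 0.70
p-value = 0.9511

Since p-value > α = 0.01, we fail to reject H₀.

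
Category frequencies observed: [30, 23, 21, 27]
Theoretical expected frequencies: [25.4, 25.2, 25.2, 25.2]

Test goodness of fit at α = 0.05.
Chi-square goodness of fit test:
H₀: observed counts match expected distribution
H₁: observed counts differ from expected distribution
df = k - 1 = 3
χ² = Σ(O - E)²/E
   = (30 - 25.4)²/25.4 + (23 - 25.2)²/25.2 + (21 - 25.2)²/25.2 + (27 - 25.2)²/25.2
   = 0.833 + 0.192 + 0.700 + 0.129
   = 1.85
p-value = 0.6033

Since p-value > α = 0.05, we fail to reject H₀.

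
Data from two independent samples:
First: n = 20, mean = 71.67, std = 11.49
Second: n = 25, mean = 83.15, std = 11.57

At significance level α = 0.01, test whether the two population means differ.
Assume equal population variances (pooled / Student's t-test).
Student's two-sample t-test (equal variances):
H₀: μ₁ = μ₂
H₁: μ₁ ≠ μ₂
df = n₁ + n₂ - 2 = 43
Pooled variance s_p² = [(n₁-1)s₁² + (n₂-1)s₂²] / (n₁ + n₂ - 2) = [(19)(11.49²) + (24)(11.57²)] / 43 = 133.0498
SE = √(s_p²(1/n₁ + 1/n₂)) = √(133.0498 × (1/20 + 1/25)) = 3.4604
t = (x̄₁ - x̄₂) / SE = (71.67 - 83.15) / 3.4604 = -11.48 / 3.4604 = -3.318
p-value = 0.0019

Since p-value < α = 0.01, we reject H₀.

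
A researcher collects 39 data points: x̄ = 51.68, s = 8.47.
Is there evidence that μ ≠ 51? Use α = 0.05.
One-sample t-test:
H₀: μ = 51
H₁: μ ≠ 51
df = n - 1 = 38
t = (x̄ - μ₀) / (s/√n) = (51.68 - 51) / (8.47/√39) = 0.501
p-value = 0.6190

Since p-value > α = 0.05, we fail to reject H₀.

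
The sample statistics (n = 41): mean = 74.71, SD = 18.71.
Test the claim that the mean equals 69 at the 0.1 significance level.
One-sample t-test:
H₀: μ = 69
H₁: μ ≠ 69
df = n - 1 = 40
t = (x̄ - μ₀) / (s/√n) = (74.71 - 69) / (18.71/√41) = 1.954
p-value = 0.0577

Since p-value < α = 0.1, we reject H₀.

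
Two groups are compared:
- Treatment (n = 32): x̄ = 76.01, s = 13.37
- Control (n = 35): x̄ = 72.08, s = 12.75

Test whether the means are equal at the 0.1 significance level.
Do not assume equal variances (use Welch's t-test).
Welch's two-sample t-test:
H₀: μ₁ = μ₂
H₁: μ₁ ≠ μ₂
s₁²/n₁ = 13.37²/32 = 5.5862,  s₂²/n₂ = 12.75²/35 = 4.6446
SE = √(s₁²/n₁ + s₂²/n₂) = √(5.5862 + 4.6446) = 3.1986
df (Welch-Satterthwaite) = (s₁²/n₁ + s₂²/n₂)² / [(s₁²/n₁)²/(n₁-1) + (s₂²/n₂)²/(n₂-1)] ≈ 63.78
t = (x̄₁ - x̄₂) / SE = (76.01 - 72.08) / 3.1986 = 3.93 / 3.1986 = 1.229
p-value = 0.2237

Since p-value > α = 0.1, we fail to reject H₀.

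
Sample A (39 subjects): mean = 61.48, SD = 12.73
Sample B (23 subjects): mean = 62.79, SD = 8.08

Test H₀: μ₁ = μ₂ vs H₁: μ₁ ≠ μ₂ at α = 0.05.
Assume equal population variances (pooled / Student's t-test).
Student's two-sample t-test (equal variances):
H₀: μ₁ = μ₂
H₁: μ₁ ≠ μ₂
df = n₁ + n₂ - 2 = 60
Pooled variance s_p² = [(n₁-1)s₁² + (n₂-1)s₂²] / (n₁ + n₂ - 2) = [(38)(12.73²) + (22)(8.08²)] / 60 = 126.5719
SE = √(s_p²(1/n₁ + 1/n₂)) = √(126.5719 × (1/39 + 1/23)) = 2.9578
t = (x̄₁ - x̄₂) / SE = (61.48 - 62.79) / 2.9578 = -1.31 / 2.9578 = -0.443
p-value = 0.6594

Since p-value > α = 0.05, we fail to reject H₀.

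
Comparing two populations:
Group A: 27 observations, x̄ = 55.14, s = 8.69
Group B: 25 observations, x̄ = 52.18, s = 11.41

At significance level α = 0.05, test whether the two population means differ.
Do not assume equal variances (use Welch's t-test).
Welch's two-sample t-test:
H₀: μ₁ = μ₂
H₁: μ₁ ≠ μ₂
s₁²/n₁ = 8.69²/27 = 2.7969,  s₂²/n₂ = 11.41²/25 = 5.2075
SE = √(s₁²/n₁ + s₂²/n₂) = √(2.7969 + 5.2075) = 2.8292
df (Welch-Satterthwaite) = (s₁²/n₁ + s₂²/n₂)² / [(s₁²/n₁)²/(n₁-1) + (s₂²/n₂)²/(n₂-1)] ≈ 44.78
t = (x̄₁ - x̄₂) / SE = (55.14 - 52.18) / 2.8292 = 2.96 / 2.8292 = 1.046
p-value = 0.3011

Since p-value > α = 0.05, we fail to reject H₀.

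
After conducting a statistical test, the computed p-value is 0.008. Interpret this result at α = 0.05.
Since p = 0.008 < α = 0.05, reject H₀.
There is sufficient evidence to reject the null hypothesis; the result is statistically significant at the 0.05 level.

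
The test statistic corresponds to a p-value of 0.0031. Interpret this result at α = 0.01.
Since p = 0.0031 < α = 0.01, reject H₀.
There is sufficient evidence to reject the null hypothesis; the result is statistically significant at the 0.01 level.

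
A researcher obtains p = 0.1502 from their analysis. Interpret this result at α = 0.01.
Since p = 0.1502 > α = 0.01, fail to reject H₀.
There is insufficient evidence to reject the null hypothesis; the result is not statistically significant at the 0.01 level.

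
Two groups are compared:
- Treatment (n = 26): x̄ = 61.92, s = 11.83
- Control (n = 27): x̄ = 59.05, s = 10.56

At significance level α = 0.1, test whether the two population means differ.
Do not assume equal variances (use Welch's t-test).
Welch's two-sample t-test:
H₀: μ₁ = μ₂
H₁: μ₁ ≠ μ₂
s₁²/n₁ = 11.83²/26 = 5.3826,  s₂²/n₂ = 10.56²/27 = 4.1301
SE = √(s₁²/n₁ + s₂²/n₂) = √(5.3826 + 4.1301) = 3.0843
df (Welch-Satterthwaite) = (s₁²/n₁ + s₂²/n₂)² / [(s₁²/n₁)²/(n₁-1) + (s₂²/n₂)²/(n₂-1)] ≈ 49.86
t = (x̄₁ - x̄₂) / SE = (61.92 - 59.05) / 3.0843 = 2.87 / 3.0843 = 0.931
p-value = 0.3566

Since p-value > α = 0.1, we fail to reject H₀.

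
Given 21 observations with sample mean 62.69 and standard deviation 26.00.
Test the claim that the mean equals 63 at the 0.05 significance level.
One-sample t-test:
H₀: μ = 63
H₁: μ ≠ 63
df = n - 1 = 20
t = (x̄ - μ₀) / (s/√n) = (62.69 - 63) / (26.00/√21) = -0.055
p-value = 0.9570

Since p-value > α = 0.05, we fail to reject H₀.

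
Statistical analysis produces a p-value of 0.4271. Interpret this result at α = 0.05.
Since p = 0.4271 > α = 0.05, fail to reject H₀.
There is insufficient evidence to reject the null hypothesis; the result is not statistically significant at the 0.05 level.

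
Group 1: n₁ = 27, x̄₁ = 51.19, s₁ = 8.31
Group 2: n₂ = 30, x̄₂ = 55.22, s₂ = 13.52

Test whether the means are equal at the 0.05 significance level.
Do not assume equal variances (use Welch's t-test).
Welch's two-sample t-test:
H₀: μ₁ = μ₂
H₁: μ₁ ≠ μ₂
s₁²/n₁ = 8.31²/27 = 2.5576,  s₂²/n₂ = 13.52²/30 = 6.0930
SE = √(s₁²/n₁ + s₂²/n₂) = √(2.5576 + 6.0930) = 2.9412
df (Welch-Satterthwaite) = (s₁²/n₁ + s₂²/n₂)² / [(s₁²/n₁)²/(n₁-1) + (s₂²/n₂)²/(n₂-1)] ≈ 48.85
t = (x̄₁ - x̄₂) / SE = (51.19 - 55.22) / 2.9412 = -4.03 / 2.9412 = -1.370
p-value = 0.1769

Since p-value > α = 0.05, we fail to reject H₀.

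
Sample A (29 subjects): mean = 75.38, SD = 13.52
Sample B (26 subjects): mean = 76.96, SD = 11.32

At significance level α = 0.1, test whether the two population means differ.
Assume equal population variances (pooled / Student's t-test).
Student's two-sample t-test (equal variances):
H₀: μ₁ = μ₂
H₁: μ₁ ≠ μ₂
df = n₁ + n₂ - 2 = 53
Pooled variance s_p² = [(n₁-1)s₁² + (n₂-1)s₂²] / (n₁ + n₂ - 2) = [(28)(13.52²) + (25)(11.32²)] / 53 = 157.0130
SE = √(s_p²(1/n₁ + 1/n₂)) = √(157.0130 × (1/29 + 1/26)) = 3.3843
t = (x̄₁ - x̄₂) / SE = (75.38 - 76.96) / 3.3843 = -1.58 / 3.3843 = -0.467
p-value = 0.6425

Since p-value > α = 0.1, we fail to reject H₀.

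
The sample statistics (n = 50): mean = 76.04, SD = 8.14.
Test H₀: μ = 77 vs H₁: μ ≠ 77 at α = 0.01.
One-sample t-test:
H₀: μ = 77
H₁: μ ≠ 77
df = n - 1 = 49
t = (x̄ - μ₀) / (s/√n) = (76.04 - 77) / (8.14/√50) = -0.834
p-value = 0.4084

Since p-value > α = 0.01, we fail to reject H₀.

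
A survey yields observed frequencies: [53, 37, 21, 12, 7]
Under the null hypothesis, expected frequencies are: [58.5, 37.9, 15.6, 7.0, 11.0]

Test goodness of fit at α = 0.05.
Chi-square goodness of fit test:
H₀: observed counts match expected distribution
H₁: observed counts differ from expected distribution
df = k - 1 = 4
χ² = Σ(O - E)²/E
   = (53 - 58.5)²/58.5 + (37 - 37.9)²/37.9 + (21 - 15.6)²/15.6 + (12 - 7.0)²/7.0 + (7 - 11.0)²/11.0
   = 0.517 + 0.021 + 1.869 + 3.571 + 1.455
   = 7.43
p-value = 0.1147

Since p-value > α = 0.05, we fail to reject H₀.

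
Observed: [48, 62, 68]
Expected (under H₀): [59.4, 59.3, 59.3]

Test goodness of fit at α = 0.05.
Chi-square goodness of fit test:
H₀: observed counts match expected distribution
H₁: observed counts differ from expected distribution
df = k - 1 = 2
χ² = Σ(O - E)²/E
   = (48 - 59.4)²/59.4 + (62 - 59.3)²/59.3 + (68 - 59.3)²/59.3
   = 2.188 + 0.123 + 1.276
   = 3.59
p-value = 0.1664

Since p-value > α = 0.05, we fail to reject H₀.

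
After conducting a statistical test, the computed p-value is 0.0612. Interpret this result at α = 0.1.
Since p = 0.0612 < α = 0.1, reject H₀.
There is sufficient evidence to reject the null hypothesis; the result is statistically significant at the 0.1 level.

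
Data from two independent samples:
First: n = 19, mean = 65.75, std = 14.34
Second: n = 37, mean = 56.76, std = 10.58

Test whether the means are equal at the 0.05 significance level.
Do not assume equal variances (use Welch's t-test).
Welch's two-sample t-test:
H₀: μ₁ = μ₂
H₁: μ₁ ≠ μ₂
s₁²/n₁ = 14.34²/19 = 10.8229,  s₂²/n₂ = 10.58²/37 = 3.0253
SE = √(s₁²/n₁ + s₂²/n₂) = √(10.8229 + 3.0253) = 3.7213
df (Welch-Satterthwaite) = (s₁²/n₁ + s₂²/n₂)² / [(s₁²/n₁)²/(n₁-1) + (s₂²/n₂)²/(n₂-1)] ≈ 28.36
t = (x̄₁ - x̄₂) / SE = (65.75 - 56.76) / 3.7213 = 8.99 / 3.7213 = 2.416
p-value = 0.0224

Since p-value < α = 0.05, we reject H₀.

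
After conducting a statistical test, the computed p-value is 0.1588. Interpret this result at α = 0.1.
Since p = 0.1588 > α = 0.1, fail to reject H₀.
There is insufficient evidence to reject the null hypothesis; the result is not statistically significant at the 0.1 level.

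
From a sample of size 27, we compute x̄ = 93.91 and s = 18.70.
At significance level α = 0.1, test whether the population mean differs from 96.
One-sample t-test:
H₀: μ = 96
H₁: μ ≠ 96
df = n - 1 = 26
t = (x̄ - μ₀) / (s/√n) = (93.91 - 96) / (18.70/√27) = -0.581
p-value = 0.5664

Since p-value > α = 0.1, we fail to reject H₀.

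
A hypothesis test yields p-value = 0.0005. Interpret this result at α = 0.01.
Since p = 0.0005 < α = 0.01, reject H₀.
There is sufficient evidence to reject the null hypothesis; the result is statistically significant at the 0.01 level.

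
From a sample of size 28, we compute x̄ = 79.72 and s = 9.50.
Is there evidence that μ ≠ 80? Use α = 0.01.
One-sample t-test:
H₀: μ = 80
H₁: μ ≠ 80
df = n - 1 = 27
t = (x̄ - μ₀) / (s/√n) = (79.72 - 80) / (9.50/√28) = -0.156
p-value = 0.8772

Since p-value > α = 0.01, we fail to reject H₀.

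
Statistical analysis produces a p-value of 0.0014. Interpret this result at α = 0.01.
Since p = 0.0014 < α = 0.01, reject H₀.
There is sufficient evidence to reject the null hypothesis; the result is statistically significant at the 0.01 level.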